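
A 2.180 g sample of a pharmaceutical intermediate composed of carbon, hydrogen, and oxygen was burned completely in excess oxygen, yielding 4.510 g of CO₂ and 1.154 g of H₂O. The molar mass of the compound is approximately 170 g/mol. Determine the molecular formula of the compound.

C8H10O4

mol C = 4.510 g CO₂ ÷ 44.009 g/mol = 0.10248 mol
mol H = 2 × 1.154 g H₂O ÷ 18.015 g/mol = 0.12812 mol
mass O = 2.180 − (1.2309 + 0.12914) = 0.81998 g → mol O = 0.81998 ÷ 15.999 = 0.051252 mol
Divide by the smallest (0.051252 mol): C 2.000, H 2.500, O 1.000
Multiplying each by 2 gives whole numbers: C 4.00, H 5.00, O 2.00
Empirical formula: C4H5O2
Empirical-formula mass = 85.08 g/mol; 170 ÷ 85.08 ≈ 2, so the molecular formula is C8H10O4.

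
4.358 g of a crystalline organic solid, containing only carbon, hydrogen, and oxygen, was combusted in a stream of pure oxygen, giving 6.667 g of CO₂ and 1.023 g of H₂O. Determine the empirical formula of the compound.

mol C = 6.667 g CO₂ ÷ 44.009 g/mol = 0.15149 mol
mol H = 2 × 1.023 g H₂O ÷ 18.015 g/mol = 0.11357 mol
mass O = 4.358 − (1.8196 + 0.11448) = 2.4240 g → mol O = 2.4240 ÷ 15.999 = 0.15151 mol
Divide by the smallest (0.11357 mol): C 1.334, H 1.000, O 1.334
Multiplying each by 3 gives whole numbers: C 4.00, H 3.00, O 4.00

C4H3O4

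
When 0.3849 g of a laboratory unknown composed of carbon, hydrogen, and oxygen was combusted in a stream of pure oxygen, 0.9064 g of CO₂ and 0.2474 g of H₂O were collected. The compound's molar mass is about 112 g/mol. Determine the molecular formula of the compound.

mol C = 0.9064 g CO₂ ÷ 44.009 g/mol = 0.020596 mol
mol H = 2 × 0.2474 g H₂O ÷ 18.015 g/mol = 0.027466 mol
mass O = 0.3849 − (0.24738 + 0.027686) = 0.10984 g → mol O = 0.10984 ÷ 15.999 = 0.0068653 mol
Divide by the smallest (0.0068653 mol): C 3.000, H 4.001, O 1.000
Empirical formula: C3H4O
Empirical-formula mass = 56.06 g/mol; 112 ÷ 56.06 ≈ 2, so the molecular formula is C6H8O2.

C6H8O2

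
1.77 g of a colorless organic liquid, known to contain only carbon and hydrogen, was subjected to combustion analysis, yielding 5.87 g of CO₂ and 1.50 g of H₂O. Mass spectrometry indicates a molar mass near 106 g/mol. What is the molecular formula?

mol C = 5.87 g CO₂ ÷ 44.009 g/mol = 0.1334 mol
mol H = 2 × 1.50 g H₂O ÷ 18.015 g/mol = 0.1665 mol
Divide by the smallest (0.1334 mol): C 1.000, H 1.249
Multiplying each by 4 gives whole numbers: C 4.00, H 4.99
Empirical formula: C4H5
Empirical-formula mass = 53.08 g/mol; 106 ÷ 53.08 ≈ 2, so the molecular formula is C8H10.

C8H10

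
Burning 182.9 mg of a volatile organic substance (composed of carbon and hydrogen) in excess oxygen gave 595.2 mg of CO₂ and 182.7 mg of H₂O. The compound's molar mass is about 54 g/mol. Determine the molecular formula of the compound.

C4H6

mol C = 0.5952 g CO₂ ÷ 44.009 g/mol = 0.013525 mol
mol H = 2 × 0.1827 g H₂O ÷ 18.015 g/mol = 0.020283 mol
Divide by the smallest (0.013525 mol): C 1.000, H 1.500
Multiplying each by 2 gives whole numbers: C 2.00, H 3.00
Empirical formula: C2H3
Empirical-formula mass = 27.05 g/mol; 54 ÷ 27.05 ≈ 2, so the molecular formula is C4H6.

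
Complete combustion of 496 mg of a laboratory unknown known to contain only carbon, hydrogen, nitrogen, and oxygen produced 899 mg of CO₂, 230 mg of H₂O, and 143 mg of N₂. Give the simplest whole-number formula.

mol C = 0.899 g CO₂ ÷ 44.009 g/mol = 0.02043 mol
mol H = 2 × 0.230 g H₂O ÷ 18.015 g/mol = 0.02553 mol
mol N = 2 × 0.143 g N₂ ÷ 28.014 g/mol = 0.01021 mol
mass O = 0.496 − (0.2454 + 0.02574 + 0.1430) = 0.08191 g → mol O = 0.08191 ÷ 15.999 = 0.005119 mol
Divide by the smallest (0.005119 mol): C 3.990, H 4.988, N 1.994, O 1.000

C4H5N2O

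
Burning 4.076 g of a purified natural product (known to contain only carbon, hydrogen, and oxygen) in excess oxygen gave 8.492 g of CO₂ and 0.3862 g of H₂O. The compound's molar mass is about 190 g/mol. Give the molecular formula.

mol C = 8.492 g CO₂ ÷ 44.009 g/mol = 0.19296 mol
mol H = 2 × 0.3862 g H₂O ÷ 18.015 g/mol = 0.042875 mol
mass O = 4.076 − (2.3176 + 0.043218) = 1.7151 g → mol O = 1.7151 ÷ 15.999 = 0.10720 mol
Divide by the smallest (0.042875 mol): C 4.500, H 1.000, O 2.500
Multiplying each by 2 gives whole numbers: C 9.00, H 2.00, O 5.00
Empirical formula: C9H2O5
Empirical-formula mass = 190.11 g/mol; 190 ÷ 190.11 ≈ 1, so the molecular formula is C9H2O5.

C9H2O5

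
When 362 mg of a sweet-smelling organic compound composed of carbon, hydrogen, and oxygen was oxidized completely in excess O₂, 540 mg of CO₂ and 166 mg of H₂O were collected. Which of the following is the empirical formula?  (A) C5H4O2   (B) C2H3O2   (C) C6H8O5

mol C = 0.540 g CO₂ ÷ 44.009 g/mol = 0.01227 mol
mol H = 2 × 0.166 g H₂O ÷ 18.015 g/mol = 0.01843 mol
mass O = 0.362 − (0.1474 + 0.01858) = 0.1960 g → mol O = 0.1960 ÷ 15.999 = 0.01225 mol
Divide by the smallest (0.01225 mol): C 1.001, H 1.504, O 1.000
Multiplying each by 2 gives whole numbers: C 2.00, H 3.01, O 2.00

(B) C2H3O2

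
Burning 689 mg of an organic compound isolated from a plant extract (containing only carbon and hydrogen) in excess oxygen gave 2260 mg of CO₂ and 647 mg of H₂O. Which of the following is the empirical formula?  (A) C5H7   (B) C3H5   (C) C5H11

(A) C5H7

mol C = 2.26 g CO₂ ÷ 44.009 g/mol = 0.05135 mol
mol H = 2 × 0.647 g H₂O ÷ 18.015 g/mol = 0.07183 mol
Divide by the smallest (0.05135 mol): C 1.000, H 1.399
Multiplying each by 5 gives whole numbers: C 5.00, H 6.99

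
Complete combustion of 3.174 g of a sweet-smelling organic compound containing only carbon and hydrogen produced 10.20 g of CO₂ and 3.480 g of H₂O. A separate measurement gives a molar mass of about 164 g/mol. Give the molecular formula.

C12H20

mol C = 10.20 g CO₂ ÷ 44.009 g/mol = 0.23177 mol
mol H = 2 × 3.480 g H₂O ÷ 18.015 g/mol = 0.38634 mol
Divide by the smallest (0.23177 mol): C 1.000, H 1.667
Multiplying each by 3 gives whole numbers: C 3.00, H 5.00
Empirical formula: C3H5
Empirical-formula mass = 41.07 g/mol; 164 ÷ 41.07 ≈ 4, so the molecular formula is C12H20.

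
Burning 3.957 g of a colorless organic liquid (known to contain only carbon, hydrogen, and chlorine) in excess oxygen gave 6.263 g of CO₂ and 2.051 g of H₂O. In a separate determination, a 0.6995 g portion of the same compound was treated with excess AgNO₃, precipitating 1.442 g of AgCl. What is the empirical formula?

mol C = 6.263 g CO₂ ÷ 44.009 g/mol = 0.14231 mol
mol H = 2 × 2.051 g H₂O ÷ 18.015 g/mol = 0.22770 mol
From the AgCl data: mol Cl per gram of compound = (1.442 ÷ 143.318) ÷ 0.6995 = 0.014384 mol/g, so in the 3.957 g combustion sample mol Cl = 0.056917 mol
Divide by the smallest (0.056917 mol): C 2.500, H 4.001, Cl 1.000
Multiplying each by 2 gives whole numbers: C 5.00, H 8.00, Cl 2.00

C5H8Cl2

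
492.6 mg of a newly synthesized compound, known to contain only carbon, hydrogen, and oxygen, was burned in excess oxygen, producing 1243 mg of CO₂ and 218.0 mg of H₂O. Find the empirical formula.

mol C = 1.243 g CO₂ ÷ 44.009 g/mol = 0.028244 mol
mol H = 2 × 0.2180 g H₂O ÷ 18.015 g/mol = 0.024202 mol
mass O = 0.4926 − (0.33924 + 0.024396) = 0.12896 g → mol O = 0.12896 ÷ 15.999 = 0.0080607 mol
Divide by the smallest (0.0080607 mol): C 3.504, H 3.002, O 1.000
Multiplying each by 2 gives whole numbers: C 7.01, H 6.00, O 2.00

C7H6O2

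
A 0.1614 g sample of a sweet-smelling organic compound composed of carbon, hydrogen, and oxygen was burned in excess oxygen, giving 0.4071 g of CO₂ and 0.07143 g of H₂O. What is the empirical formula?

mol C = 0.4071 g CO₂ ÷ 44.009 g/mol = 0.0092504 mol
mol H = 2 × 0.07143 g H₂O ÷ 18.015 g/mol = 0.0079301 mol
mass O = 0.1614 − (0.11111 + 0.0079935) = 0.042300 g → mol O = 0.042300 ÷ 15.999 = 0.0026439 mol
Divide by the smallest (0.0026439 mol): C 3.499, H 2.999, O 1.000
Multiplying each by 2 gives whole numbers: C 7.00, H 6.00, O 2.00

C7H6O2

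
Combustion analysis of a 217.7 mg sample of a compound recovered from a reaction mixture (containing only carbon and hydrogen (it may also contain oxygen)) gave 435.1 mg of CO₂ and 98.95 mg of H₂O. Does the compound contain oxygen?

yes

mol C = 0.4351 g CO₂ ÷ 44.009 g/mol = 0.0098866 mol
mol H = 2 × 0.09895 g H₂O ÷ 18.015 g/mol = 0.010985 mol
C and H account for only 0.12982 g of the 0.2177 g sample; the remaining 0.087879 g must be oxygen.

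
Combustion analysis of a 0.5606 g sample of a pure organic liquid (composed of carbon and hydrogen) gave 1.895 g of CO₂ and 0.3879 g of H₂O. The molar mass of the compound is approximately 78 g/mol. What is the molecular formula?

mol C = 1.895 g CO₂ ÷ 44.009 g/mol = 0.043059 mol
mol H = 2 × 0.3879 g H₂O ÷ 18.015 g/mol = 0.043064 mol
Divide by the smallest (0.043059 mol): C 1.000, H 1.000
Empirical formula: CH
Empirical-formula mass = 13.02 g/mol; 78 ÷ 13.02 ≈ 6, so the molecular formula is C6H6.

C6H6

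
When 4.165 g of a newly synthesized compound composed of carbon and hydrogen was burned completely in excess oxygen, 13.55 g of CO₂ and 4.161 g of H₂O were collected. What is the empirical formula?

C2H3

mol C = 13.55 g CO₂ ÷ 44.009 g/mol = 0.30789 mol
mol H = 2 × 4.161 g H₂O ÷ 18.015 g/mol = 0.46195 mol
Divide by the smallest (0.30789 mol): C 1.000, H 1.500
Multiplying each by 2 gives whole numbers: C 2.00, H 3.00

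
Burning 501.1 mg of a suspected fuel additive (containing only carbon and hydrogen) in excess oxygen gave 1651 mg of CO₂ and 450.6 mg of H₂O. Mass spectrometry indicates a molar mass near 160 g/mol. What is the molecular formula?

C12H16

mol C = 1.651 g CO₂ ÷ 44.009 g/mol = 0.037515 mol
mol H = 2 × 0.4506 g H₂O ÷ 18.015 g/mol = 0.050025 mol
Divide by the smallest (0.037515 mol): C 1.000, H 1.333
Multiplying each by 3 gives whole numbers: C 3.00, H 4.00
Empirical formula: C3H4
Empirical-formula mass = 40.06 g/mol; 160 ÷ 40.06 ≈ 4, so the molecular formula is C12H16.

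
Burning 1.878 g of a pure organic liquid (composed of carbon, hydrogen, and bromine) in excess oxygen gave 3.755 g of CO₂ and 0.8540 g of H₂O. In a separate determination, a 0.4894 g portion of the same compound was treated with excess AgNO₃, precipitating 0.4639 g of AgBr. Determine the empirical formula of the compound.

mol C = 3.755 g CO₂ ÷ 44.009 g/mol = 0.085323 mol
mol H = 2 × 0.8540 g H₂O ÷ 18.015 g/mol = 0.094810 mol
From the AgBr data: mol Br per gram of compound = (0.4639 ÷ 187.772) ÷ 0.4894 = 0.0050481 mol/g, so in the 1.878 g combustion sample mol Br = 0.0094804 mol
Divide by the smallest (0.0094804 mol): C 9.000, H 10.001, Br 1.000

C9H10Br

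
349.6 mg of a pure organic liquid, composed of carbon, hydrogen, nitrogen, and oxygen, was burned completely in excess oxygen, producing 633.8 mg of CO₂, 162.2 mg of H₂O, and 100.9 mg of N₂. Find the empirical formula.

C4H5N2O

mol C = 0.6338 g CO₂ ÷ 44.009 g/mol = 0.014402 mol
mol H = 2 × 0.1622 g H₂O ÷ 18.015 g/mol = 0.018007 mol
mol N = 2 × 0.1009 g N₂ ÷ 28.014 g/mol = 0.0072035 mol
mass O = 0.3496 − (0.17298 + 0.018151 + 0.10090) = 0.057571 g → mol O = 0.057571 ÷ 15.999 = 0.0035984 mol
Divide by the smallest (0.0035984 mol): C 4.002, H 5.004, N 2.002, O 1.000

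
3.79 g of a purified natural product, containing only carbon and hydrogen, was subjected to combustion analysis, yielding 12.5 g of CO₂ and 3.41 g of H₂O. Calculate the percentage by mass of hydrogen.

10.1%

mol C = 12.5 g CO₂ ÷ 44.009 g/mol = 0.2840 mol
mol H = 2 × 3.41 g H₂O ÷ 18.015 g/mol = 0.3786 mol
mass % H = 0.3816 g ÷ 3.79 g × 100%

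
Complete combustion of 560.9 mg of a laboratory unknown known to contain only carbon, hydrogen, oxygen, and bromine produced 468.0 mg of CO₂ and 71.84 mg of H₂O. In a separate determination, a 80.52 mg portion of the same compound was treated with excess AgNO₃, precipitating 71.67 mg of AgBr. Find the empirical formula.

C4H3BrO5

mol C = 0.4680 g CO₂ ÷ 44.009 g/mol = 0.010634 mol
mol H = 2 × 0.07184 g H₂O ÷ 18.015 g/mol = 0.0079756 mol
From the AgBr data: mol Br per gram of compound = (0.07167 ÷ 187.772) ÷ 0.08052 = 0.0047403 mol/g, so in the 0.5609 g combustion sample mol Br = 0.0026588 mol
mass O = 0.5609 − (0.12773 + 0.0080394 + 0.21245) = 0.21268 g → mol O = 0.21268 ÷ 15.999 = 0.013294 mol
Divide by the smallest (0.0026588 mol): C 4.000, H 3.000, Br 1.000, O 5.000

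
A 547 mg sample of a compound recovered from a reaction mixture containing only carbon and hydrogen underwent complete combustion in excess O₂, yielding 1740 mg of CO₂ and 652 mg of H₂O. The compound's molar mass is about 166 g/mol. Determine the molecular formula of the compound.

C12H22

mol C = 1.74 g CO₂ ÷ 44.009 g/mol = 0.03954 mol
mol H = 2 × 0.652 g H₂O ÷ 18.015 g/mol = 0.07238 mol
Divide by the smallest (0.03954 mol): C 1.000, H 1.831
Multiplying each by 6 gives whole numbers: C 6.00, H 10.98
Empirical formula: C6H11
Empirical-formula mass = 83.15 g/mol; 166 ÷ 83.15 ≈ 2, so the molecular formula is C12H22.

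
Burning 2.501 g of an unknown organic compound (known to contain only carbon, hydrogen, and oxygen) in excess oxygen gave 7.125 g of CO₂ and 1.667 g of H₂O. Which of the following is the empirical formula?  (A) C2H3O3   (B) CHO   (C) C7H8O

mol C = 7.125 g CO₂ ÷ 44.009 g/mol = 0.16190 mol
mol H = 2 × 1.667 g H₂O ÷ 18.015 g/mol = 0.18507 mol
mass O = 2.501 − (1.9446 + 0.18655) = 0.36989 g → mol O = 0.36989 ÷ 15.999 = 0.023119 mol
Divide by the smallest (0.023119 mol): C 7.003, H 8.005, O 1.000

(C) C7H8O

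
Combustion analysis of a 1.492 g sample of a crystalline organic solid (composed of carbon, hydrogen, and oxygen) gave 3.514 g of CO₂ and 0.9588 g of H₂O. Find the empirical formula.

C3H4O

mol C = 3.514 g CO₂ ÷ 44.009 g/mol = 0.079847 mol
mol H = 2 × 0.9588 g H₂O ÷ 18.015 g/mol = 0.10644 mol
mass O = 1.492 − (0.95905 + 0.10730) = 0.42566 g → mol O = 0.42566 ÷ 15.999 = 0.026605 mol
Divide by the smallest (0.026605 mol): C 3.001, H 4.001, O 1.000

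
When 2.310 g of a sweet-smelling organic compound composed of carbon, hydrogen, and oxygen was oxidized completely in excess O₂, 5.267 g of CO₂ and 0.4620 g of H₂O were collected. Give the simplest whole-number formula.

C7H3O3

mol C = 5.267 g CO₂ ÷ 44.009 g/mol = 0.11968 mol
mol H = 2 × 0.4620 g H₂O ÷ 18.015 g/mol = 0.051291 mol
mass O = 2.310 − (1.4375 + 0.051701) = 0.82082 g → mol O = 0.82082 ÷ 15.999 = 0.051305 mol
Divide by the smallest (0.051291 mol): C 2.333, H 1.000, O 1.000
Multiplying each by 3 gives whole numbers: C 7.00, H 3.00, O 3.00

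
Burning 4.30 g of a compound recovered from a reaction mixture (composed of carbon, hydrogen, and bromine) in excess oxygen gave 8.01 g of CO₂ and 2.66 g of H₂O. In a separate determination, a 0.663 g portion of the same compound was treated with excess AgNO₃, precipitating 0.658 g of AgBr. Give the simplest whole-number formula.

C8H13Br

mol C = 8.01 g CO₂ ÷ 44.009 g/mol = 0.1820 mol
mol H = 2 × 2.66 g H₂O ÷ 18.015 g/mol = 0.2953 mol
From the AgBr data: mol Br per gram of compound = (0.658 ÷ 187.772) ÷ 0.663 = 0.005285 mol/g, so in the 4.30 g combustion sample mol Br = 0.02273 mol
Divide by the smallest (0.02273 mol): C 8.008, H 12.994, Br 1.000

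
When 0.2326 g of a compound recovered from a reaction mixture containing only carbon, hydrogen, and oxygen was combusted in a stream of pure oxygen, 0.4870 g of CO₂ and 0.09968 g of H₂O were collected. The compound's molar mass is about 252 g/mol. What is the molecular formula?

C12H12O6

mol C = 0.4870 g CO₂ ÷ 44.009 g/mol = 0.011066 mol
mol H = 2 × 0.09968 g H₂O ÷ 18.015 g/mol = 0.011066 mol
mass O = 0.2326 − (0.13291 + 0.011155) = 0.088532 g → mol O = 0.088532 ÷ 15.999 = 0.0055336 mol
Divide by the smallest (0.0055336 mol): C 2.000, H 2.000, O 1.000
Empirical formula: C2H2O
Empirical-formula mass = 42.04 g/mol; 252 ÷ 42.04 ≈ 6, so the molecular formula is C12H12O6.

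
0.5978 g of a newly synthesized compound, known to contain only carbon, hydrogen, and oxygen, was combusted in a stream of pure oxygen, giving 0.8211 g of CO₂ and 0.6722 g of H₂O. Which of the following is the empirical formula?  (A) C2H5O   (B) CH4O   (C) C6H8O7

mol C = 0.8211 g CO₂ ÷ 44.009 g/mol = 0.018658 mol
mol H = 2 × 0.6722 g H₂O ÷ 18.015 g/mol = 0.074627 mol
mass O = 0.5978 − (0.22410 + 0.075224) = 0.29848 g → mol O = 0.29848 ÷ 15.999 = 0.018656 mol
Divide by the smallest (0.018656 mol): C 1.000, H 4.000, O 1.000

(B) CH4O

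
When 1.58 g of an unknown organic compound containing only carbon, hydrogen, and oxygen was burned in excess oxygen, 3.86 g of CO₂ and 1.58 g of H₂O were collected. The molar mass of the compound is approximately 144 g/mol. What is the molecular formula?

C8H16O2

mol C = 3.86 g CO₂ ÷ 44.009 g/mol = 0.08771 mol
mol H = 2 × 1.58 g H₂O ÷ 18.015 g/mol = 0.1754 mol
mass O = 1.58 − (1.053 + 0.1768) = 0.3497 g → mol O = 0.3497 ÷ 15.999 = 0.02186 mol
Divide by the smallest (0.02186 mol): C 4.013, H 8.025, O 1.000
Empirical formula: C4H8O
Empirical-formula mass = 72.11 g/mol; 144 ÷ 72.11 ≈ 2, so the molecular formula is C8H16O2.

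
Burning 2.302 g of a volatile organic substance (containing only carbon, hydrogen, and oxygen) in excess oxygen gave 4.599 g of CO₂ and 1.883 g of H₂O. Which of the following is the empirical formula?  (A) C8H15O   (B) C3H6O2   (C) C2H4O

(C) C2H4O

mol C = 4.599 g CO₂ ÷ 44.009 g/mol = 0.10450 mol
mol H = 2 × 1.883 g H₂O ÷ 18.015 g/mol = 0.20905 mol
mass O = 2.302 − (1.2552 + 0.21072) = 0.83611 g → mol O = 0.83611 ÷ 15.999 = 0.052260 mol
Divide by the smallest (0.052260 mol): C 2.000, H 4.000, O 1.000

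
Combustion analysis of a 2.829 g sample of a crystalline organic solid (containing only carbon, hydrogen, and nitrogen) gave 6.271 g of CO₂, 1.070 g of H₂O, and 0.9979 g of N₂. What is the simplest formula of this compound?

C6H5N3

mol C = 6.271 g CO₂ ÷ 44.009 g/mol = 0.14249 mol
mol H = 2 × 1.070 g H₂O ÷ 18.015 g/mol = 0.11879 mol
mol N = 2 × 0.9979 g N₂ ÷ 28.014 g/mol = 0.071243 mol
Divide by the smallest (0.071243 mol): C 2.000, H 1.667, N 1.000
Multiplying each by 3 gives whole numbers: C 6.00, H 5.00, N 3.00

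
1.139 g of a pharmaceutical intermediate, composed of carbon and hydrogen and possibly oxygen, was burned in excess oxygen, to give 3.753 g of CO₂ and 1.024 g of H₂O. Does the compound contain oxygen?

no

mol C = 3.753 g CO₂ ÷ 44.009 g/mol = 0.085278 mol
mol H = 2 × 1.024 g H₂O ÷ 18.015 g/mol = 0.11368 mol
C and H together account for 1.1389 g — essentially the entire 1.139 g sample — so the compound contains no oxygen.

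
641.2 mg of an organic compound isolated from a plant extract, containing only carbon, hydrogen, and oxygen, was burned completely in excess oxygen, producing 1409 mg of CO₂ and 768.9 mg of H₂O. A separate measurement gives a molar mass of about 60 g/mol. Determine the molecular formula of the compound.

C3H8O

mol C = 1.409 g CO₂ ÷ 44.009 g/mol = 0.032016 mol
mol H = 2 × 0.7689 g H₂O ÷ 18.015 g/mol = 0.085362 mol
mass O = 0.6412 − (0.38455 + 0.086045) = 0.17061 g → mol O = 0.17061 ÷ 15.999 = 0.010664 mol
Divide by the smallest (0.010664 mol): C 3.002, H 8.005, O 1.000
Empirical formula: C3H8O
Empirical-formula mass = 60.10 g/mol; 60 ÷ 60.10 ≈ 1, so the molecular formula is C3H8O.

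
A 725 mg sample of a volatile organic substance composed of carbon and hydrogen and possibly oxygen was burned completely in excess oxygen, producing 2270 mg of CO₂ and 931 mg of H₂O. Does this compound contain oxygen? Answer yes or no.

mol C = 2.27 g CO₂ ÷ 44.009 g/mol = 0.05158 mol
mol H = 2 × 0.931 g H₂O ÷ 18.015 g/mol = 0.1034 mol
C and H together account for 0.7237 g — essentially the entire 0.725 g sample — so the compound contains no oxygen.

no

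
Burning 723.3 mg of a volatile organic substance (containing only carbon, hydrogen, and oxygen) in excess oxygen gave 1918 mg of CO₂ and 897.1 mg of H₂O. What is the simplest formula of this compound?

C7H16O

mol C = 1.918 g CO₂ ÷ 44.009 g/mol = 0.043582 mol
mol H = 2 × 0.8971 g H₂O ÷ 18.015 g/mol = 0.099595 mol
mass O = 0.7233 − (0.52346 + 0.10039) = 0.099445 g → mol O = 0.099445 ÷ 15.999 = 0.0062157 mol
Divide by the smallest (0.0062157 mol): C 7.012, H 16.023, O 1.000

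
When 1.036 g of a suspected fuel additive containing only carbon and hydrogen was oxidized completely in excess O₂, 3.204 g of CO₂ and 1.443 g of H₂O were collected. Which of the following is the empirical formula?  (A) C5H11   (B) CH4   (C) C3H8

mol C = 3.204 g CO₂ ÷ 44.009 g/mol = 0.072803 mol
mol H = 2 × 1.443 g H₂O ÷ 18.015 g/mol = 0.16020 mol
Divide by the smallest (0.072803 mol): C 1.000, H 2.200
Multiplying each by 5 gives whole numbers: C 5.00, H 11.00

(A) C5H11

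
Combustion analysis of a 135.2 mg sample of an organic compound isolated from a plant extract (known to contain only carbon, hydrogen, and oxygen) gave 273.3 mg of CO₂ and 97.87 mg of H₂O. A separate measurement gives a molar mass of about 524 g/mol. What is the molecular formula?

mol C = 0.2733 g CO₂ ÷ 44.009 g/mol = 0.0062101 mol
mol H = 2 × 0.09787 g H₂O ÷ 18.015 g/mol = 0.010865 mol
mass O = 0.1352 − (0.074589 + 0.010952) = 0.049658 g → mol O = 0.049658 ÷ 15.999 = 0.0031038 mol
Divide by the smallest (0.0031038 mol): C 2.001, H 3.501, O 1.000
Multiplying each by 2 gives whole numbers: C 4.00, H 7.00, O 2.00
Empirical formula: C4H7O2
Empirical-formula mass = 87.10 g/mol; 524 ÷ 87.10 ≈ 6, so the molecular formula is C24H42O12.

C24H42O12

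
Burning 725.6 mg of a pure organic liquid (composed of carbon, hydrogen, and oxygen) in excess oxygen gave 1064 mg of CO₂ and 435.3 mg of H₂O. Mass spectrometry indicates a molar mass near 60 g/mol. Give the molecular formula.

mol C = 1.064 g CO₂ ÷ 44.009 g/mol = 0.024177 mol
mol H = 2 × 0.4353 g H₂O ÷ 18.015 g/mol = 0.048326 mol
mass O = 0.7256 − (0.29039 + 0.048713) = 0.38650 g → mol O = 0.38650 ÷ 15.999 = 0.024158 mol
Divide by the smallest (0.024158 mol): C 1.001, H 2.000, O 1.000
Empirical formula: CH2O
Empirical-formula mass = 30.03 g/mol; 60 ÷ 30.03 ≈ 2, so the molecular formula is C2H4O2.

C2H4O2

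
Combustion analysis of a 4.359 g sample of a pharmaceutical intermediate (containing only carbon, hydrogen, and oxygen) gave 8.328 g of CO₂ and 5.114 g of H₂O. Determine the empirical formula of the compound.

C2H6O

mol C = 8.328 g CO₂ ÷ 44.009 g/mol = 0.18923 mol
mol H = 2 × 5.114 g H₂O ÷ 18.015 g/mol = 0.56775 mol
mass O = 4.359 − (2.2729 + 0.57229) = 1.5138 g → mol O = 1.5138 ÷ 15.999 = 0.094620 mol
Divide by the smallest (0.094620 mol): C 2.000, H 6.000, O 1.000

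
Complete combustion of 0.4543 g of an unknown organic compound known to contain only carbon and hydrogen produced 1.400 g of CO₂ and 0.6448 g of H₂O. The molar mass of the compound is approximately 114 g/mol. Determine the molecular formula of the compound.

mol C = 1.400 g CO₂ ÷ 44.009 g/mol = 0.031812 mol
mol H = 2 × 0.6448 g H₂O ÷ 18.015 g/mol = 0.071585 mol
Divide by the smallest (0.031812 mol): C 1.000, H 2.250
Multiplying each by 4 gives whole numbers: C 4.00, H 9.00
Empirical formula: C4H9
Empirical-formula mass = 57.12 g/mol; 114 ÷ 57.12 ≈ 2, so the molecular formula is C8H18.

C8H18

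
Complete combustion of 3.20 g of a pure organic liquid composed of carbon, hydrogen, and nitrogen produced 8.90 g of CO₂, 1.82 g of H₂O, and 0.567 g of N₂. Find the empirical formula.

C5H5N

mol C = 8.90 g CO₂ ÷ 44.009 g/mol = 0.2022 mol
mol H = 2 × 1.82 g H₂O ÷ 18.015 g/mol = 0.2021 mol
mol N = 2 × 0.567 g N₂ ÷ 28.014 g/mol = 0.04048 mol
Divide by the smallest (0.04048 mol): C 4.996, H 4.991, N 1.000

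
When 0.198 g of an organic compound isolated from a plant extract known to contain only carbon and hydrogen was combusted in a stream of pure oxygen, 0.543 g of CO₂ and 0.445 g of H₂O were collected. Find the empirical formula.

mol C = 0.543 g CO₂ ÷ 44.009 g/mol = 0.01234 mol
mol H = 2 × 0.445 g H₂O ÷ 18.015 g/mol = 0.04940 mol
Divide by the smallest (0.01234 mol): C 1.000, H 4.004

CH4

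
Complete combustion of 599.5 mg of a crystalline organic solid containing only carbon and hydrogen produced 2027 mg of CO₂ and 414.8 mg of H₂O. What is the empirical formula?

mol C = 2.027 g CO₂ ÷ 44.009 g/mol = 0.046059 mol
mol H = 2 × 0.4148 g H₂O ÷ 18.015 g/mol = 0.046051 mol
Divide by the smallest (0.046051 mol): C 1.000, H 1.000

CH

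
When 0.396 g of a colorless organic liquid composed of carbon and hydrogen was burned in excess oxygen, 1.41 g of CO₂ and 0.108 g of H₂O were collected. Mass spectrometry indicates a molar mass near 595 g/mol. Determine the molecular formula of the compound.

mol C = 1.41 g CO₂ ÷ 44.009 g/mol = 0.03204 mol
mol H = 2 × 0.108 g H₂O ÷ 18.015 g/mol = 0.01199 mol
Divide by the smallest (0.01199 mol): C 2.672, H 1.000
Multiplying each by 3 gives whole numbers: C 8.02, H 3.00
Empirical formula: C8H3
Empirical-formula mass = 99.11 g/mol; 595 ÷ 99.11 ≈ 6, so the molecular formula is C48H18.

C48H18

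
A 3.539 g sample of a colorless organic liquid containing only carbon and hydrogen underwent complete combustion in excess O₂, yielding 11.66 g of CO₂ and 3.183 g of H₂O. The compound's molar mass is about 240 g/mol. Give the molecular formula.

mol C = 11.66 g CO₂ ÷ 44.009 g/mol = 0.26495 mol
mol H = 2 × 3.183 g H₂O ÷ 18.015 g/mol = 0.35337 mol
Divide by the smallest (0.26495 mol): C 1.000, H 1.334
Multiplying each by 3 gives whole numbers: C 3.00, H 4.00
Empirical formula: C3H4
Empirical-formula mass = 40.06 g/mol; 240 ÷ 40.06 ≈ 6, so the molecular formula is C18H24.

C18H24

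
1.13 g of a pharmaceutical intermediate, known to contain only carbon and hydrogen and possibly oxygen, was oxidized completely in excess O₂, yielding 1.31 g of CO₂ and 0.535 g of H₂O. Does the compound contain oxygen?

mol C = 1.31 g CO₂ ÷ 44.009 g/mol = 0.02977 mol
mol H = 2 × 0.535 g H₂O ÷ 18.015 g/mol = 0.05939 mol
C and H account for only 0.4174 g of the 1.13 g sample; the remaining 0.7126 g must be oxygen.

yes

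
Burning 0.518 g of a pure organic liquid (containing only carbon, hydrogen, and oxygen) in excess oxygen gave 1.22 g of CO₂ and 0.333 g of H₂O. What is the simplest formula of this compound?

mol C = 1.22 g CO₂ ÷ 44.009 g/mol = 0.02772 mol
mol H = 2 × 0.333 g H₂O ÷ 18.015 g/mol = 0.03697 mol
mass O = 0.518 − (0.3330 + 0.03726) = 0.1478 g → mol O = 0.1478 ÷ 15.999 = 0.009236 mol
Divide by the smallest (0.009236 mol): C 3.001, H 4.003, O 1.000

C3H4O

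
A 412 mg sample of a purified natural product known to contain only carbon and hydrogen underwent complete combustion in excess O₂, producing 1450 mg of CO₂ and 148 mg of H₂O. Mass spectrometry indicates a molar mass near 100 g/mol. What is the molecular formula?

C8H4

mol C = 1.45 g CO₂ ÷ 44.009 g/mol = 0.03295 mol
mol H = 2 × 0.148 g H₂O ÷ 18.015 g/mol = 0.01643 mol
Divide by the smallest (0.01643 mol): C 2.005, H 1.000
Empirical formula: C2H
Empirical-formula mass = 25.03 g/mol; 100 ÷ 25.03 ≈ 4, so the molecular formula is C8H4.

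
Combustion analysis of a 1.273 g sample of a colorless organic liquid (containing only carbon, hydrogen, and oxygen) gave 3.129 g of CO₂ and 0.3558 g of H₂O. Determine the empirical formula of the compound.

C9H5O3

mol C = 3.129 g CO₂ ÷ 44.009 g/mol = 0.071099 mol
mol H = 2 × 0.3558 g H₂O ÷ 18.015 g/mol = 0.039500 mol
mass O = 1.273 − (0.85397 + 0.039816) = 0.37921 g → mol O = 0.37921 ÷ 15.999 = 0.023702 mol
Divide by the smallest (0.023702 mol): C 3.000, H 1.667, O 1.000
Multiplying each by 3 gives whole numbers: C 9.00, H 5.00, O 3.00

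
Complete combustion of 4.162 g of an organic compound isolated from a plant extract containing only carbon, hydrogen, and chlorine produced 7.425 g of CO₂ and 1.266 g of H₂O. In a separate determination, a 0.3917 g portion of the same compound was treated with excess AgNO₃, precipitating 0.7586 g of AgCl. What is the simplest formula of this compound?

mol C = 7.425 g CO₂ ÷ 44.009 g/mol = 0.16872 mol
mol H = 2 × 1.266 g H₂O ÷ 18.015 g/mol = 0.14055 mol
From the AgCl data: mol Cl per gram of compound = (0.7586 ÷ 143.318) ÷ 0.3917 = 0.013513 mol/g, so in the 4.162 g combustion sample mol Cl = 0.056242 mol
Divide by the smallest (0.056242 mol): C 3.000, H 2.499, Cl 1.000
Multiplying each by 2 gives whole numbers: C 6.00, H 5.00, Cl 2.00

C6H5Cl2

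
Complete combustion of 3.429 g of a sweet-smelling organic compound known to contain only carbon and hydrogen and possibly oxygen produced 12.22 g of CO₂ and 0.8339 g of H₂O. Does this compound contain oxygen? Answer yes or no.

mol C = 12.22 g CO₂ ÷ 44.009 g/mol = 0.27767 mol
mol H = 2 × 0.8339 g H₂O ÷ 18.015 g/mol = 0.092578 mol
C and H together account for 3.4284 g — essentially the entire 3.429 g sample — so the compound contains no oxygen.

no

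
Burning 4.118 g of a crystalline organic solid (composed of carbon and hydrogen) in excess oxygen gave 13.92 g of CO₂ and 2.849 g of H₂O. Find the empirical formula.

mol C = 13.92 g CO₂ ÷ 44.009 g/mol = 0.31630 mol
mol H = 2 × 2.849 g H₂O ÷ 18.015 g/mol = 0.31629 mol
Divide by the smallest (0.31629 mol): C 1.000, H 1.000

CH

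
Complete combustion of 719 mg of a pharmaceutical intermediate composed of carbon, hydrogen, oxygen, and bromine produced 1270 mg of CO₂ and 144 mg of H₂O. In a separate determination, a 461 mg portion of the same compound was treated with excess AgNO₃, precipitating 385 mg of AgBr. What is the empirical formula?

mol C = 1.27 g CO₂ ÷ 44.009 g/mol = 0.02886 mol
mol H = 2 × 0.144 g H₂O ÷ 18.015 g/mol = 0.01599 mol
From the AgBr data: mol Br per gram of compound = (0.385 ÷ 187.772) ÷ 0.461 = 0.004448 mol/g, so in the 0.719 g combustion sample mol Br = 0.003198 mol
mass O = 0.719 − (0.3466 + 0.01611 + 0.2555) = 0.1008 g → mol O = 0.1008 ÷ 15.999 = 0.006298 mol
Divide by the smallest (0.003198 mol): C 9.024, H 4.999, Br 1.000, O 1.969

C9H5BrO2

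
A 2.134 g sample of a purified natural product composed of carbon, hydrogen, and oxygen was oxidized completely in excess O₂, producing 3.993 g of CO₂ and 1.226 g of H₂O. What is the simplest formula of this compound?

C8H12O5

mol C = 3.993 g CO₂ ÷ 44.009 g/mol = 0.090731 mol
mol H = 2 × 1.226 g H₂O ÷ 18.015 g/mol = 0.13611 mol
mass O = 2.134 − (1.0898 + 0.13720) = 0.90703 g → mol O = 0.90703 ÷ 15.999 = 0.056693 mol
Divide by the smallest (0.056693 mol): C 1.600, H 2.401, O 1.000
Multiplying each by 5 gives whole numbers: C 8.00, H 12.00, O 5.00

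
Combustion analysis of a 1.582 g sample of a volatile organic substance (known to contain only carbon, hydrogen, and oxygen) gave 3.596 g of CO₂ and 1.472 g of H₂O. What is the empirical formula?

C3H6O

mol C = 3.596 g CO₂ ÷ 44.009 g/mol = 0.081711 mol
mol H = 2 × 1.472 g H₂O ÷ 18.015 g/mol = 0.16342 mol
mass O = 1.582 − (0.98143 + 0.16473) = 0.43585 g → mol O = 0.43585 ÷ 15.999 = 0.027242 mol
Divide by the smallest (0.027242 mol): C 2.999, H 5.999, O 1.000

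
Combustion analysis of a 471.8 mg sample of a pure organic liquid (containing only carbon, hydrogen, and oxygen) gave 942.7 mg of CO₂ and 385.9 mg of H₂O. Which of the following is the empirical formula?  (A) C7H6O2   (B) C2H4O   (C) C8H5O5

(B) C2H4O

mol C = 0.9427 g CO₂ ÷ 44.009 g/mol = 0.021421 mol
mol H = 2 × 0.3859 g H₂O ÷ 18.015 g/mol = 0.042842 mol
mass O = 0.4718 − (0.25728 + 0.043185) = 0.17133 g → mol O = 0.17133 ÷ 15.999 = 0.010709 mol
Divide by the smallest (0.010709 mol): C 2.000, H 4.001, O 1.000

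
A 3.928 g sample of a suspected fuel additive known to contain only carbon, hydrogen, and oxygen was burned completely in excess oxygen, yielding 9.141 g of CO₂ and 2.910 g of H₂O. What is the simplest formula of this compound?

mol C = 9.141 g CO₂ ÷ 44.009 g/mol = 0.20771 mol
mol H = 2 × 2.910 g H₂O ÷ 18.015 g/mol = 0.32306 mol
mass O = 3.928 − (2.4948 + 0.32565) = 1.1076 g → mol O = 1.1076 ÷ 15.999 = 0.069228 mol
Divide by the smallest (0.069228 mol): C 3.000, H 4.667, O 1.000
Multiplying each by 3 gives whole numbers: C 9.00, H 14.00, O 3.00

C9H14O3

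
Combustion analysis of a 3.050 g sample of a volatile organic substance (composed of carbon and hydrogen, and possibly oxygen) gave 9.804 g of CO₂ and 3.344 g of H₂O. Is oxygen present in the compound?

no

mol C = 9.804 g CO₂ ÷ 44.009 g/mol = 0.22277 mol
mol H = 2 × 3.344 g H₂O ÷ 18.015 g/mol = 0.37125 mol
C and H together account for 3.0499 g — essentially the entire 3.050 g sample — so the compound contains no oxygen.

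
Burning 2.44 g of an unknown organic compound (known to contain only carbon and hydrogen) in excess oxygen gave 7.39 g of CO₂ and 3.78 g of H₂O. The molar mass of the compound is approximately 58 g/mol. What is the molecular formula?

mol C = 7.39 g CO₂ ÷ 44.009 g/mol = 0.1679 mol
mol H = 2 × 3.78 g H₂O ÷ 18.015 g/mol = 0.4197 mol
Divide by the smallest (0.1679 mol): C 1.000, H 2.499
Multiplying each by 2 gives whole numbers: C 2.00, H 5.00
Empirical formula: C2H5
Empirical-formula mass = 29.06 g/mol; 58 ÷ 29.06 ≈ 2, so the molecular formula is C4H10.

C4H10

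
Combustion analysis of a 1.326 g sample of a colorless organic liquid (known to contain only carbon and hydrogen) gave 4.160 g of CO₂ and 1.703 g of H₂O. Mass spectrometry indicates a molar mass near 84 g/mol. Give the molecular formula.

mol C = 4.160 g CO₂ ÷ 44.009 g/mol = 0.094526 mol
mol H = 2 × 1.703 g H₂O ÷ 18.015 g/mol = 0.18906 mol
Divide by the smallest (0.094526 mol): C 1.000, H 2.000
Empirical formula: CH2
Empirical-formula mass = 14.03 g/mol; 84 ÷ 14.03 ≈ 6, so the molecular formula is C6H12.

C6H12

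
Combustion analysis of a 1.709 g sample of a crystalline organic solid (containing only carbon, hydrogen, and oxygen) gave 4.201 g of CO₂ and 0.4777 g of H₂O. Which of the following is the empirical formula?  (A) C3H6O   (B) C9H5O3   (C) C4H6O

(B) C9H5O3

mol C = 4.201 g CO₂ ÷ 44.009 g/mol = 0.095458 mol
mol H = 2 × 0.4777 g H₂O ÷ 18.015 g/mol = 0.053034 mol
mass O = 1.709 − (1.1465 + 0.053458) = 0.50900 g → mol O = 0.50900 ÷ 15.999 = 0.031814 mol
Divide by the smallest (0.031814 mol): C 3.000, H 1.667, O 1.000
Multiplying each by 3 gives whole numbers: C 9.00, H 5.00, O 3.00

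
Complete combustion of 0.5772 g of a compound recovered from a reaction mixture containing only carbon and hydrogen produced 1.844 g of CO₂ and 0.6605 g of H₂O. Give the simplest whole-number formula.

C4H7

mol C = 1.844 g CO₂ ÷ 44.009 g/mol = 0.041901 mol
mol H = 2 × 0.6605 g H₂O ÷ 18.015 g/mol = 0.073328 mol
Divide by the smallest (0.041901 mol): C 1.000, H 1.750
Multiplying each by 4 gives whole numbers: C 4.00, H 7.00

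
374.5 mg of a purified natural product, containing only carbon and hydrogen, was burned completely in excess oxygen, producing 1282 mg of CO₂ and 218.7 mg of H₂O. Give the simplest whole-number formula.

mol C = 1.282 g CO₂ ÷ 44.009 g/mol = 0.029130 mol
mol H = 2 × 0.2187 g H₂O ÷ 18.015 g/mol = 0.024280 mol
Divide by the smallest (0.024280 mol): C 1.200, H 1.000
Multiplying each by 5 gives whole numbers: C 6.00, H 5.00

C6H5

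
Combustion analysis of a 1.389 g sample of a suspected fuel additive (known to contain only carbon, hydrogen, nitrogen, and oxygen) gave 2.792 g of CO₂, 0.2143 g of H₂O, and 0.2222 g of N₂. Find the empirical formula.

C8H3N2O3

mol C = 2.792 g CO₂ ÷ 44.009 g/mol = 0.063442 mol
mol H = 2 × 0.2143 g H₂O ÷ 18.015 g/mol = 0.023791 mol
mol N = 2 × 0.2222 g N₂ ÷ 28.014 g/mol = 0.015863 mol
mass O = 1.389 − (0.76200 + 0.023982 + 0.22220) = 0.38082 g → mol O = 0.38082 ÷ 15.999 = 0.023803 mol
Divide by the smallest (0.015863 mol): C 3.999, H 1.500, N 1.000, O 1.500
Multiplying each by 2 gives whole numbers: C 8.00, H 3.00, N 2.00, O 3.00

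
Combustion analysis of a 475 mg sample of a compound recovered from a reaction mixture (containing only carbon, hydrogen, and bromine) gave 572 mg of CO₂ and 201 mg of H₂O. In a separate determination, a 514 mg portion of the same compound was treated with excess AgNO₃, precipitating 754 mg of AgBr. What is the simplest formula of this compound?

mol C = 0.572 g CO₂ ÷ 44.009 g/mol = 0.01300 mol
mol H = 2 × 0.201 g H₂O ÷ 18.015 g/mol = 0.02231 mol
From the AgBr data: mol Br per gram of compound = (0.754 ÷ 187.772) ÷ 0.514 = 0.007812 mol/g, so in the 0.475 g combustion sample mol Br = 0.003711 mol
Divide by the smallest (0.003711 mol): C 3.503, H 6.013, Br 1.000
Multiplying each by 2 gives whole numbers: C 7.01, H 12.03, Br 2.00

C7H12Br2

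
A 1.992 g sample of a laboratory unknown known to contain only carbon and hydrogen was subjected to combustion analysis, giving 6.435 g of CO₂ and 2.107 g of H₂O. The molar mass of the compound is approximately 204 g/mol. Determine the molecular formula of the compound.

C15H24

mol C = 6.435 g CO₂ ÷ 44.009 g/mol = 0.14622 mol
mol H = 2 × 2.107 g H₂O ÷ 18.015 g/mol = 0.23392 mol
Divide by the smallest (0.14622 mol): C 1.000, H 1.600
Multiplying each by 5 gives whole numbers: C 5.00, H 8.00
Empirical formula: C5H8
Empirical-formula mass = 68.12 g/mol; 204 ÷ 68.12 ≈ 3, so the molecular formula is C15H24.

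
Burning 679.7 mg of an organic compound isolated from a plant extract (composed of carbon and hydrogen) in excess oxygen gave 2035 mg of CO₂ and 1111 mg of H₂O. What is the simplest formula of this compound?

C3H8

mol C = 2.035 g CO₂ ÷ 44.009 g/mol = 0.046241 mol
mol H = 2 × 1.111 g H₂O ÷ 18.015 g/mol = 0.12334 mol
Divide by the smallest (0.046241 mol): C 1.000, H 2.667
Multiplying each by 3 gives whole numbers: C 3.00, H 8.00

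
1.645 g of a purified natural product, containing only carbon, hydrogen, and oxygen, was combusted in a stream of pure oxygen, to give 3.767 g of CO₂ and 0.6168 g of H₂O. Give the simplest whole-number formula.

C5H4O2

mol C = 3.767 g CO₂ ÷ 44.009 g/mol = 0.085596 mol
mol H = 2 × 0.6168 g H₂O ÷ 18.015 g/mol = 0.068476 mol
mass O = 1.645 − (1.0281 + 0.069024) = 0.54788 g → mol O = 0.54788 ÷ 15.999 = 0.034245 mol
Divide by the smallest (0.034245 mol): C 2.500, H 2.000, O 1.000
Multiplying each by 2 gives whole numbers: C 5.00, H 4.00, O 2.00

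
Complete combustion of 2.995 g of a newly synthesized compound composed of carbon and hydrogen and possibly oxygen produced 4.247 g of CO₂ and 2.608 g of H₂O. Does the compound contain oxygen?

mol C = 4.247 g CO₂ ÷ 44.009 g/mol = 0.096503 mol
mol H = 2 × 2.608 g H₂O ÷ 18.015 g/mol = 0.28954 mol
C and H account for only 1.4510 g of the 2.995 g sample; the remaining 1.5440 g must be oxygen.

yes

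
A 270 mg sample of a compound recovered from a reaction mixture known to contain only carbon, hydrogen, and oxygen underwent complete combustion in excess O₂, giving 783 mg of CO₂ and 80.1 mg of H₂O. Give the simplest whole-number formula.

mol C = 0.783 g CO₂ ÷ 44.009 g/mol = 0.01779 mol
mol H = 2 × 0.0801 g H₂O ÷ 18.015 g/mol = 0.008893 mol
mass O = 0.270 − (0.2137 + 0.008964) = 0.04734 g → mol O = 0.04734 ÷ 15.999 = 0.002959 mol
Divide by the smallest (0.002959 mol): C 6.013, H 3.005, O 1.000

C6H3O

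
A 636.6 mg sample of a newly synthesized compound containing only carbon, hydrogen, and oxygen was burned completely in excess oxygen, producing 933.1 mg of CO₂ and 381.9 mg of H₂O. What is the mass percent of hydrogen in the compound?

mol C = 0.9331 g CO₂ ÷ 44.009 g/mol = 0.021202 mol
mol H = 2 × 0.3819 g H₂O ÷ 18.015 g/mol = 0.042398 mol
mass O = 0.6366 − (0.25466 + 0.042737) = 0.33920 g → mol O = 0.33920 ÷ 15.999 = 0.021201 mol
mass % H = 0.042737 g ÷ 0.6366 g × 100%

6.71%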